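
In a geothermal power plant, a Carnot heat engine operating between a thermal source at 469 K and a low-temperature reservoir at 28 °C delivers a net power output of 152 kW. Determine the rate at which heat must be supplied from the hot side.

T_C = 28 °C → 28 + 273.15 = 301.15 K.
For a reversible engine, η = 1 − T_C/T_H = 1 − 301.15/469.00 = 0.3579.
Q_H = W/η = 152/0.3579 = 424.7 kW.

Q̇_H ≈ 424.7 kW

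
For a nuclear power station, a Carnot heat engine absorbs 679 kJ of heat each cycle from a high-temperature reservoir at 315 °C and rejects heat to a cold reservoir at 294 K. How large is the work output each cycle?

W ≈ 339.6 kJ

T_H = 315 °C → 315 + 273.15 = 588.15 K.
Carnot efficiency: η = 1 − T_C/T_H = 1 − 294.00/588.15 = 0.5001.
W = η·Q_H = 0.5001 × 679 = 339.6 kJ.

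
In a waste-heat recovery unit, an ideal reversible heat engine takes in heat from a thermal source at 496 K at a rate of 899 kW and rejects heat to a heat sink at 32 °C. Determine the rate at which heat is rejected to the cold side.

T_C = 32 °C → 32 + 273.15 = 305.15 K.
For a reversible engine, η = 1 − T_C/T_H = 1 − 305.15/496.00 = 0.3848.
For a reversible cycle Q_C/Q_H = T_C/T_H, so Q_C = 899 × 305.15/496.00 = 553 kW.

Q̇_C ≈ 553 kW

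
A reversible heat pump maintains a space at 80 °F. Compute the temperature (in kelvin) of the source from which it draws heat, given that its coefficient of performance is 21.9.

T_H = 80 °F → (80 − 32) × 5/9 = 26.67 °C = 299.82 K.
COP_HP = T_H/(T_H − T_C) ⇒ T_C = T_H·(COP_HP − 1)/COP_HP = 299.82 × (21.9 − 1)/21.9 = 286 K.

T_C ≈ 286 K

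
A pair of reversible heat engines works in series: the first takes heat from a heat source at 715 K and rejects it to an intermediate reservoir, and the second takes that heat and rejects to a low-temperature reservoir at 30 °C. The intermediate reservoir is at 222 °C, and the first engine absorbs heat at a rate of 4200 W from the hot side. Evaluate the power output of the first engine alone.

T_C = 30 °C → 30 + 273.15 = 303.15 K.
T_m = 222 °C → 222 + 273.15 = 495.15 K.
First-stage efficiency η₁ = 1 − T_m/T_H = 1 − 495.15/715.00 = 0.3075.
W₁ = η₁·Q_H = 0.3075 × 4200 = 1290 W.

Ẇ₁ ≈ 1290 W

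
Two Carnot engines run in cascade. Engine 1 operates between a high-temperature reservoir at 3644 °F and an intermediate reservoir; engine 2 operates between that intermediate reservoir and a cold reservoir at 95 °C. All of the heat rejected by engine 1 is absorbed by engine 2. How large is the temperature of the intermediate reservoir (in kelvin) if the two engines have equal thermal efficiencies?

T_H = 3644 °F → (3644 − 32) × 5/9 = 2006.67 °C = 2279.82 K.
T_C = 95 °C → 95 + 273.15 = 368.15 K.
Equal efficiencies require 1 − T_m/T_H = 1 − T_C/T_m, i.e. T_m/T_H = T_C/T_m, so T_m = √(T_H·T_C) = √(2279.82 × 368.15) = 916.1 K.

T_m ≈ 916.1 K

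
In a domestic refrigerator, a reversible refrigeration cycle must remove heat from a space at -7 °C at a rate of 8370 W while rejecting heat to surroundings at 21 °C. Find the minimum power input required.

T_H = 21 °C → 21 + 273.15 = 294.15 K.
T_C = -7 °C → -7 + 273.15 = 266.15 K.
The reversible coefficient of performance is COP_R = T_C/(T_H − T_C) = 266.15/28.00 = 9.5054.
W = Q_C/COP_R = 8370/9.5054 = 881 W.

Ẇ_in ≈ 881 W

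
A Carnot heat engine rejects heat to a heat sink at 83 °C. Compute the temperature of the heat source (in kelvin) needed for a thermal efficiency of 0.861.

T_C = 83 °C → 83 + 273.15 = 356.15 K.
From η = 1 − T_C/T_H, solving for T_H gives T_H = T_C/(1 − η) = 356.15/(1 − 0.861) = 2560 K.

T_H ≈ 2560 K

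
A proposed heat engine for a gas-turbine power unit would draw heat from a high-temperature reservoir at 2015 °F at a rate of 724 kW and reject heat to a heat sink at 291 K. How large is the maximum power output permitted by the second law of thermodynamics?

Ẇ_max ≈ 571 kW

T_H = 2015 °F → (2015 − 32) × 5/9 = 1101.67 °C = 1374.82 K.
By the Carnot theorem, η_max = 1 − T_C/T_H = 1 − 291.00/1374.82 = 0.7883.
W_max = η_max · Q_H = 0.7883 × 724 = 571 kW.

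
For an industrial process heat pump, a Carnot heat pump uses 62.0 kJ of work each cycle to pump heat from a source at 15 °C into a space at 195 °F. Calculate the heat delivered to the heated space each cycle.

T_H = 195 °F → (195 − 32) × 5/9 = 90.56 °C = 363.71 K.
T_C = 15 °C → 15 + 273.15 = 288.15 K.
COP_HP = T_H/(T_H − T_C) = 363.71/75.56 = 4.8138.
Q_H = COP_HP · W = 4.8138 × 62.0 = 298 kJ.

Q_H ≈ 298 kJ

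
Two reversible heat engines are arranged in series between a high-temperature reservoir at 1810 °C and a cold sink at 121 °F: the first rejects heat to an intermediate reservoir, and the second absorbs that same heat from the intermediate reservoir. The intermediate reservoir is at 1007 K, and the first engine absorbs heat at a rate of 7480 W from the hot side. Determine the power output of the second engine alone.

Ẇ₂ ≈ 2460 W

T_H = 1810 °C → 1810 + 273.15 = 2083.15 K.
T_C = 121 °F → (121 − 32) × 5/9 = 49.44 °C = 322.59 K.
Heat entering the second stage: Q_m = Q_H·(T_m/T_H) = 7480 × 1007.00/2083.15 = 3620 W.
Second-stage efficiency η₂ = 1 − T_C/T_m = 1 − 322.59/1007.00 = 0.6796, so W₂ = η₂·Q_m = 2460 W.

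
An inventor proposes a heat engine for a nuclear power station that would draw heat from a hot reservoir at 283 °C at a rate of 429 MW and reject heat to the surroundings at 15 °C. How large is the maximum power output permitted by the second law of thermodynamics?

Ẇ_max ≈ 206.7 MW

T_H = 283 °C → 283 + 273.15 = 556.15 K.
T_C = 15 °C → 15 + 273.15 = 288.15 K.
The second-law ceiling is the Carnot efficiency, η_max = 1 − T_C/T_H = 1 − 288.15/556.15 = 0.4819.
W_max = η_max · Q_H = 0.4819 × 429 = 206.7 MW.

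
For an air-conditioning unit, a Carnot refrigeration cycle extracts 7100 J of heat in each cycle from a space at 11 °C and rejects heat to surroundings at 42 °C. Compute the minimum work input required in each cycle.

T_H = 42 °C → 42 + 273.15 = 315.15 K.
T_C = 11 °C → 11 + 273.15 = 284.15 K.
COP_R = T_C/(T_H − T_C) = 284.15/31.00 = 9.1661.
W = Q_C/COP_R = 7100/9.1661 = 774.6 J.

W_in ≈ 774.6 J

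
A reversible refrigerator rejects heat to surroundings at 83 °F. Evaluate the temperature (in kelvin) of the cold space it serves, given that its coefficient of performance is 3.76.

T_C ≈ 238.1 K

T_H = 83 °F → (83 − 32) × 5/9 = 28.33 °C = 301.48 K.
COP_R = T_C/(T_H − T_C) ⇒ T_C = T_H·COP_R/(1 + COP_R) = 301.48 × 3.76/(1 + 3.76) = 238.1 K.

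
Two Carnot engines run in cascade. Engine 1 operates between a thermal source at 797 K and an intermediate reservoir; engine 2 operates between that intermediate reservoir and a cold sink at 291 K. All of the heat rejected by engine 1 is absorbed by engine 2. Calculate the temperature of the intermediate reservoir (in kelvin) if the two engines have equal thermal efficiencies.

Equal efficiencies require 1 − T_m/T_H = 1 − T_C/T_m, i.e. T_m/T_H = T_C/T_m, so T_m = √(T_H·T_C) = √(797.00 × 291.00) = 482 K.

T_m ≈ 482 K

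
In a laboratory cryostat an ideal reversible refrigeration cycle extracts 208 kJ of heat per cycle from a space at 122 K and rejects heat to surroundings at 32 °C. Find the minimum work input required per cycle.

T_H = 32 °C → 32 + 273.15 = 305.15 K.
Carnot COP: COP_R = T_C/(T_H − T_C) = 122.00/183.15 = 0.6661.
W = Q_C/COP_R = 208/0.6661 = 312.3 kJ.

W_in ≈ 312.3 kJ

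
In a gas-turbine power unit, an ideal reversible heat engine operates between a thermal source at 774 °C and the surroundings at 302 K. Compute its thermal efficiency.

η ≈ 0.712

T_H = 774 °C → 774 + 273.15 = 1047.15 K.
Carnot efficiency: η = 1 − T_C/T_H = 1 − 302.00/1047.15 = 0.712.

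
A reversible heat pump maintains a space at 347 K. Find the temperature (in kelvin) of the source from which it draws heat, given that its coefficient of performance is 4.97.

COP_HP = T_H/(T_H − T_C) ⇒ T_C = T_H·(COP_HP − 1)/COP_HP = 347.00 × (4.97 − 1)/4.97 = 277 K.

T_C ≈ 277 K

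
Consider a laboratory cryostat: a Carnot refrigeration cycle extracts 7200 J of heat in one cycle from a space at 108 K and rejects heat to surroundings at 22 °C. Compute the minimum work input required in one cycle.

W_in ≈ 12480 J

T_H = 22 °C → 22 + 273.15 = 295.15 K.
COP_R = T_C/(T_H − T_C) = 108.00/187.15 = 0.5771.
W = Q_C/COP_R = 7200/0.5771 = 12480 J.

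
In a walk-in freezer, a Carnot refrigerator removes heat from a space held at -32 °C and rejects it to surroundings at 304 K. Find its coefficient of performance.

COP_R ≈ 3.84

T_C = -32 °C → -32 + 273.15 = 241.15 K.
For a reversible refrigerator, COP_R = T_C/(T_H − T_C) = 241.15/(304.00 − 241.15) = 3.84.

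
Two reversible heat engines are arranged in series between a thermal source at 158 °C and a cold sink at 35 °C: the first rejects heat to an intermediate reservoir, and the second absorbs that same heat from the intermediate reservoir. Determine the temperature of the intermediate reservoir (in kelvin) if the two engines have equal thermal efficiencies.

T_m ≈ 364 K

T_H = 158 °C → 158 + 273.15 = 431.15 K.
T_C = 35 °C → 35 + 273.15 = 308.15 K.
Equal efficiencies require 1 − T_m/T_H = 1 − T_C/T_m, i.e. T_m/T_H = T_C/T_m, so T_m = √(T_H·T_C) = √(431.15 × 308.15) = 364 K.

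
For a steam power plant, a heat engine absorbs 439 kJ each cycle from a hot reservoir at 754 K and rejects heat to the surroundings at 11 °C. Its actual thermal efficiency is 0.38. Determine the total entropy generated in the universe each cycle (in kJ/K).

T_C = 11 °C → 11 + 273.15 = 284.15 K.
W = η·Q_H = 0.38 × 439 = 166.8 kJ, so Q_C = Q_H − W = 272.2 kJ.
Entropy balance on the reservoirs: −Q_H/T_H = -0.5822 kJ/K, +Q_C/T_C = 0.9579 kJ/K.
ΔS_univ = −Q_H/T_H + Q_C/T_C = 0.376 kJ/K (> 0, since η = 0.38 < η_Carnot = 0.623).

ΔS_univ ≈ 0.376 kJ/K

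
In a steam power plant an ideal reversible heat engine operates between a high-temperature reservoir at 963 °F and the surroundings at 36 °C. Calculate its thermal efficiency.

T_H = 963 °F → (963 − 32) × 5/9 = 517.22 °C = 790.37 K.
T_C = 36 °C → 36 + 273.15 = 309.15 K.
The Carnot efficiency is η = 1 − T_C/T_H = 1 − 309.15/790.37 = 0.609.

η ≈ 0.609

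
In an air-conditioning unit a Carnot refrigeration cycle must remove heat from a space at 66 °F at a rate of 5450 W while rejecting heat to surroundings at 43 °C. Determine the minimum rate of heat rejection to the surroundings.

T_H = 43 °C → 43 + 273.15 = 316.15 K.
T_C = 66 °F → (66 − 32) × 5/9 = 18.89 °C = 292.04 K.
For a reversible cycle Q_H/Q_C = T_H/T_C, so Q_H = Q_C·T_H/T_C = 5450 × 316.15/292.04 = 5900 W.

Q̇_H ≈ 5900 W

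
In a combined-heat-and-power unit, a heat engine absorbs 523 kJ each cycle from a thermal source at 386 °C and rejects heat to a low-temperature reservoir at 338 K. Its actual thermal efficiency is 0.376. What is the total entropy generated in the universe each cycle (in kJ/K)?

T_H = 386 °C → 386 + 273.15 = 659.15 K.
W = η·Q_H = 0.376 × 523 = 196.6 kJ, so Q_C = Q_H − W = 326.4 kJ.
Entropy balance on the reservoirs: −Q_H/T_H = -0.7934 kJ/K, +Q_C/T_C = 0.9655 kJ/K.
ΔS_univ = −Q_H/T_H + Q_C/T_C = 0.172 kJ/K (> 0, since η = 0.376 < η_Carnot = 0.487).

ΔS_univ ≈ 0.172 kJ/K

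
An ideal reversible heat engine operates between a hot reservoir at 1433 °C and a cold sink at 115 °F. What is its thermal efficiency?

T_H = 1433 °C → 1433 + 273.15 = 1706.15 K.
T_C = 115 °F → (115 − 32) × 5/9 = 46.11 °C = 319.26 K.
For a reversible engine, η = 1 − T_C/T_H = 1 − 319.26/1706.15 = 0.8129.

η ≈ 0.8129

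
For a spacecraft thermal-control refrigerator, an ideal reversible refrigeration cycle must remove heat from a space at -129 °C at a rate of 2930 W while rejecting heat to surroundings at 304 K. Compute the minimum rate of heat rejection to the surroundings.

Q̇_H ≈ 6180 W

T_C = -129 °C → -129 + 273.15 = 144.15 K.
For a reversible cycle Q_H/Q_C = T_H/T_C, so Q_H = Q_C·T_H/T_C = 2930 × 304.00/144.15 = 6180 W.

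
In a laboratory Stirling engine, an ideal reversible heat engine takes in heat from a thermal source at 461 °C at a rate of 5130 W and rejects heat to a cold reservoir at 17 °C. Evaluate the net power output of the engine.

Ẇ ≈ 3100 W

T_H = 461 °C → 461 + 273.15 = 734.15 K.
T_C = 17 °C → 17 + 273.15 = 290.15 K.
The Carnot efficiency is η = 1 − T_C/T_H = 1 − 290.15/734.15 = 0.6048.
W = η·Q_H = 0.6048 × 5130 = 3100 W.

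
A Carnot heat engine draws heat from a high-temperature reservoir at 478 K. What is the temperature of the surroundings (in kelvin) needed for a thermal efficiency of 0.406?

T_C ≈ 284 K

From η = 1 − T_C/T_H, T_C = T_H·(1 − η) = 478.00 × (1 − 0.406) = 284 K.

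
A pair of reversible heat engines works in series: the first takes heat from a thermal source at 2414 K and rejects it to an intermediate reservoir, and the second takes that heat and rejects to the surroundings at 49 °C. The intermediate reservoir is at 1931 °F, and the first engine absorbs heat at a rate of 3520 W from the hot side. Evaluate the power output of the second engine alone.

Ẇ₂ ≈ 1467 W

T_C = 49 °C → 49 + 273.15 = 322.15 K.
T_m = 1931 °F → (1931 − 32) × 5/9 = 1055.00 °C = 1328.15 K.
Heat entering the second stage: Q_m = Q_H·(T_m/T_H) = 3520 × 1328.15/2414.00 = 1937 W.
Second-stage efficiency η₂ = 1 − T_C/T_m = 1 − 322.15/1328.15 = 0.7574, so W₂ = η₂·Q_m = 1467 W.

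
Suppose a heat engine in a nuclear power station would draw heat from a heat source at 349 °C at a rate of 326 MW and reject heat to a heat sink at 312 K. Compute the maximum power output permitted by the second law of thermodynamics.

Ẇ_max ≈ 163 MW

T_H = 349 °C → 349 + 273.15 = 622.15 K.
The second-law ceiling is the Carnot efficiency, η_max = 1 − T_C/T_H = 1 − 312.00/622.15 = 0.4985.
W_max = η_max · Q_H = 0.4985 × 326 = 163 MW.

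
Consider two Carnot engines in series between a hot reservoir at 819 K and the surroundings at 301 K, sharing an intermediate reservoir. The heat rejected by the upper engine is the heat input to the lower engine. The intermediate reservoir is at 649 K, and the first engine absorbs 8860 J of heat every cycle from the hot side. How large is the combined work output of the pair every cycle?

Two reversible stages in series are equivalent to a single Carnot engine between T_H and T_C, so η_total = 1 − T_C/T_H = 1 − 301.00/819.00 = 0.6325.
W_total = η_total · Q_H = 0.6325 × 8860 = 5600 J.

W_total ≈ 5600 J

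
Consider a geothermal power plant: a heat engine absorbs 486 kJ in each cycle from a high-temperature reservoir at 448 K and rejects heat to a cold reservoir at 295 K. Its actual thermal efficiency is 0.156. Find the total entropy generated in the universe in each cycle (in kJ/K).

W = η·Q_H = 0.156 × 486 = 75.82 kJ, so Q_C = Q_H − W = 410.2 kJ.
The hot reservoir loses entropy Q_H/T_H = 486/448.00 = 1.085 kJ/K; the cold reservoir gains Q_C/T_C = 410.2/295.00 = 1.390 kJ/K.
ΔS_univ = −Q_H/T_H + Q_C/T_C = 0.306 kJ/K (> 0, since η = 0.156 < η_Carnot = 0.342).

ΔS_univ ≈ 0.306 kJ/K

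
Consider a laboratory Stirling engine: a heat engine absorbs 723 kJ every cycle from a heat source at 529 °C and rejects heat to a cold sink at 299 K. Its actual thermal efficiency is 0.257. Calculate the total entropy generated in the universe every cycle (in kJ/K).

ΔS_univ ≈ 0.895 kJ/K

T_H = 529 °C → 529 + 273.15 = 802.15 K.
W = η·Q_H = 0.257 × 723 = 185.8 kJ, so Q_C = Q_H − W = 537.2 kJ.
Reservoir entropy changes: ΔS_H = −Q_H/T_H = −723/802.15 = -0.9013 kJ/K and ΔS_C = +Q_C/T_C = 537.2/299.00 = 1.797 kJ/K.
ΔS_univ = −Q_H/T_H + Q_C/T_C = 0.895 kJ/K (> 0, since η = 0.257 < η_Carnot = 0.627).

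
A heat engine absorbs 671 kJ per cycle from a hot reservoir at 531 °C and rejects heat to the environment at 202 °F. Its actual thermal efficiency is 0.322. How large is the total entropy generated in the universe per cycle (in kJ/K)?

T_H = 531 °C → 531 + 273.15 = 804.15 K.
T_C = 202 °F → (202 − 32) × 5/9 = 94.44 °C = 367.59 K.
W = η·Q_H = 0.322 × 671 = 216.1 kJ, so Q_C = Q_H − W = 454.9 kJ.
The hot reservoir loses entropy Q_H/T_H = 671/804.15 = 0.8344 kJ/K; the cold reservoir gains Q_C/T_C = 454.9/367.59 = 1.238 kJ/K.
ΔS_univ = −Q_H/T_H + Q_C/T_C = 0.4032 kJ/K (> 0, since η = 0.322 < η_Carnot = 0.543).

ΔS_univ ≈ 0.4032 kJ/K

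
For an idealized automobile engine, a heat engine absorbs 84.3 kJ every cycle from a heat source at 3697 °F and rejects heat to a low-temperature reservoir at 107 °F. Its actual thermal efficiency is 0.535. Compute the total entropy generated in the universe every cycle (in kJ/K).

T_H = 3697 °F → (3697 − 32) × 5/9 = 2036.11 °C = 2309.26 K.
T_C = 107 °F → (107 − 32) × 5/9 = 41.67 °C = 314.82 K.
W = η·Q_H = 0.535 × 84.3 = 45.10 kJ, so Q_C = Q_H − W = 39.20 kJ.
Entropy balance on the reservoirs: −Q_H/T_H = -0.03651 kJ/K, +Q_C/T_C = 0.1245 kJ/K.
ΔS_univ = −Q_H/T_H + Q_C/T_C = 0.0880 kJ/K (> 0, since η = 0.535 < η_Carnot = 0.864).

ΔS_univ ≈ 0.0880 kJ/K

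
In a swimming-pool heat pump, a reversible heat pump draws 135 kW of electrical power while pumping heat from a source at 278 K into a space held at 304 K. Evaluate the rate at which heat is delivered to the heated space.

Q̇_H ≈ 1580 kW

For a reversible heat pump, COP_HP = T_H/(T_H − T_C) = 304.00/26.00 = 11.6923.
Q_H = COP_HP · W = 11.6923 × 135 = 1580 kW.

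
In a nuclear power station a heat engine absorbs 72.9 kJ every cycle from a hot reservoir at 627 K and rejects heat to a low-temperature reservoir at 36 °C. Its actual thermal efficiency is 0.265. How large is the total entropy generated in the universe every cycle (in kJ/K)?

T_C = 36 °C → 36 + 273.15 = 309.15 K.
W = η·Q_H = 0.265 × 72.9 = 19.32 kJ, so Q_C = Q_H − W = 53.58 kJ.
Entropy balance on the reservoirs: −Q_H/T_H = -0.1163 kJ/K, +Q_C/T_C = 0.1733 kJ/K.
ΔS_univ = −Q_H/T_H + Q_C/T_C = 0.0571 kJ/K (> 0, since η = 0.265 < η_Carnot = 0.507).

ΔS_univ ≈ 0.0571 kJ/K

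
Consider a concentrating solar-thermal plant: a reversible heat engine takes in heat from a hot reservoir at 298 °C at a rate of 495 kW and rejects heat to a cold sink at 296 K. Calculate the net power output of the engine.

Ẇ ≈ 238 kW

T_H = 298 °C → 298 + 273.15 = 571.15 K.
Since the cycle is reversible, η = 1 − T_C/T_H = 1 − 296.00/571.15 = 0.4817.
W = η·Q_H = 0.4817 × 495 = 238 kW.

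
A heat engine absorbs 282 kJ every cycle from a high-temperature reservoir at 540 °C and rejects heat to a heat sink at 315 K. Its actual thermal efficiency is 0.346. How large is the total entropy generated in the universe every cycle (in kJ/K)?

T_H = 540 °C → 540 + 273.15 = 813.15 K.
W = η·Q_H = 0.346 × 282 = 97.57 kJ, so Q_C = Q_H − W = 184.4 kJ.
Reservoir entropy changes: ΔS_H = −Q_H/T_H = −282/813.15 = -0.3468 kJ/K and ΔS_C = +Q_C/T_C = 184.4/315.00 = 0.5855 kJ/K.
ΔS_univ = −Q_H/T_H + Q_C/T_C = 0.239 kJ/K (> 0, since η = 0.346 < η_Carnot = 0.613).

ΔS_univ ≈ 0.239 kJ/K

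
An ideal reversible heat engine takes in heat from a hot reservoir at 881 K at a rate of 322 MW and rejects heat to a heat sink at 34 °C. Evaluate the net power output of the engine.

T_C = 34 °C → 34 + 273.15 = 307.15 K.
Since the cycle is reversible, η = 1 − T_C/T_H = 1 − 307.15/881.00 = 0.6514.
W = η·Q_H = 0.6514 × 322 = 210 MW.

Ẇ ≈ 210 MW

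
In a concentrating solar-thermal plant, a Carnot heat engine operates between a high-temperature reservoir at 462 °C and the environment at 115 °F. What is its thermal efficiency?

η ≈ 0.5657

T_H = 462 °C → 462 + 273.15 = 735.15 K.
T_C = 115 °F → (115 − 32) × 5/9 = 46.11 °C = 319.26 K.
Since the cycle is reversible, η = 1 − T_C/T_H = 1 − 319.26/735.15 = 0.5657.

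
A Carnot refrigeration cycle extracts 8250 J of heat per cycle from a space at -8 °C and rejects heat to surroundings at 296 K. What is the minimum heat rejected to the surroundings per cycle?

T_C = -8 °C → -8 + 273.15 = 265.15 K.
For a reversible cycle Q_H/Q_C = T_H/T_C, so Q_H = Q_C·T_H/T_C = 8250 × 296.00/265.15 = 9210 J.

Q_H ≈ 9210 J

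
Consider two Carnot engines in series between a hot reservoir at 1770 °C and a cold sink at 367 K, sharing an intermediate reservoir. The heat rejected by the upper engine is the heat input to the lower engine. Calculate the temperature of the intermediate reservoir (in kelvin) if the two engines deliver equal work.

T_H = 1770 °C → 1770 + 273.15 = 2043.15 K.
For reversible stages Q_m = Q_H·(T_m/T_H). Setting W₁ = Q_H(1 − T_m/T_H) equal to W₂ = Q_m(1 − T_C/T_m) = Q_H·(T_m − T_C)/T_H gives T_H − T_m = T_m − T_C, so T_m = (T_H + T_C)/2 = (2043.15 + 367.00)/2 = 1210 K.

T_m ≈ 1210 K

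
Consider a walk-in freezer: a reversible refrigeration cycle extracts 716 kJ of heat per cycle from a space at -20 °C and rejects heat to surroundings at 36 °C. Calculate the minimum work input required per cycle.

T_H = 36 °C → 36 + 273.15 = 309.15 K.
T_C = -20 °C → -20 + 273.15 = 253.15 K.
COP_R = T_C/(T_H − T_C) = 253.15/56.00 = 4.5205.
W = Q_C/COP_R = 716/4.5205 = 158 kJ.

W_in ≈ 158 kJ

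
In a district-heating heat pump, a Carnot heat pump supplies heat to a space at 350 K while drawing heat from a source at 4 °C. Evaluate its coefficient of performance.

COP_HP ≈ 4.80

T_C = 4 °C → 4 + 273.15 = 277.15 K.
The Carnot heat-pump COP is COP_HP = T_H/(T_H − T_C) = 350.00/(350.00 − 277.15) = 4.80.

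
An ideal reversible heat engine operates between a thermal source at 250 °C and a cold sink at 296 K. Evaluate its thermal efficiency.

T_H = 250 °C → 250 + 273.15 = 523.15 K.
For a reversible engine, η = 1 − T_C/T_H = 1 − 296.00/523.15 = 0.4342.

η ≈ 0.4342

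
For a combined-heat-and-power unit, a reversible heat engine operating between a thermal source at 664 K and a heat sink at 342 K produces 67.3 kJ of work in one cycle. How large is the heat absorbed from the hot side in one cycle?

For a reversible engine, η = 1 − T_C/T_H = 1 − 342.00/664.00 = 0.4849.
Q_H = W/η = 67.3/0.4849 = 139 kJ.

Q_H ≈ 139 kJ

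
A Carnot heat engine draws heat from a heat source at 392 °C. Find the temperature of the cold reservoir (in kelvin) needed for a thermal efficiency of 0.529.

T_C ≈ 313.3 K

T_H = 392 °C → 392 + 273.15 = 665.15 K.
From η = 1 − T_C/T_H, T_C = T_H·(1 − η) = 665.15 × (1 − 0.529) = 313.3 K.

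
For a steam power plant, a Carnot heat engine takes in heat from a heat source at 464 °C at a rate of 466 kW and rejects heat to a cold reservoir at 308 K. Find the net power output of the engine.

Ẇ ≈ 271 kW

T_H = 464 °C → 464 + 273.15 = 737.15 K.
For a reversible engine, η = 1 − T_C/T_H = 1 − 308.00/737.15 = 0.5822.
W = η·Q_H = 0.5822 × 466 = 271 kW.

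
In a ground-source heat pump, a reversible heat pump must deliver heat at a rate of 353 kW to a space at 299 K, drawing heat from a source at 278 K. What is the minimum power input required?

Ẇ_in ≈ 24.8 kW

Reversible heating COP: COP_HP = T_H/(T_H − T_C) = 299.00/21.00 = 14.2381.
W = Q_H/COP_HP = 353/14.2381 = 24.8 kW.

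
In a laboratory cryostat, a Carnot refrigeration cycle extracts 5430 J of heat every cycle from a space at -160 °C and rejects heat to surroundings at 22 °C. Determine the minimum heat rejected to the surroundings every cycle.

Q_H ≈ 14200 J

T_H = 22 °C → 22 + 273.15 = 295.15 K.
T_C = -160 °C → -160 + 273.15 = 113.15 K.
For a reversible cycle Q_H/Q_C = T_H/T_C, so Q_H = Q_C·T_H/T_C = 5430 × 295.15/113.15 = 14200 J.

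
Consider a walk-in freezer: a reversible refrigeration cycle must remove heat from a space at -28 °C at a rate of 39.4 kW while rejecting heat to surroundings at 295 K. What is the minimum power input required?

T_C = -28 °C → -28 + 273.15 = 245.15 K.
The reversible coefficient of performance is COP_R = T_C/(T_H − T_C) = 245.15/49.85 = 4.9178.
W = Q_C/COP_R = 39.4/4.9178 = 8.01 kW.

Ẇ_in ≈ 8.01 kW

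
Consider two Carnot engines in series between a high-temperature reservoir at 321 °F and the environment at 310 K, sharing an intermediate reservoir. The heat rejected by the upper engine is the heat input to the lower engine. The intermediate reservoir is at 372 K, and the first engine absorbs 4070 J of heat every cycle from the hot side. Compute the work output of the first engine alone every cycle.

T_H = 321 °F → (321 − 32) × 5/9 = 160.56 °C = 433.71 K.
First-stage efficiency η₁ = 1 − T_m/T_H = 1 − 372.00/433.71 = 0.1423.
W₁ = η₁·Q_H = 0.1423 × 4070 = 579.1 J.

W₁ ≈ 579.1 J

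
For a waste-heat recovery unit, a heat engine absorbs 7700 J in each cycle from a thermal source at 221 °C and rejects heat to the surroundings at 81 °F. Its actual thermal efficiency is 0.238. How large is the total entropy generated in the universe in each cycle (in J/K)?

T_H = 221 °C → 221 + 273.15 = 494.15 K.
T_C = 81 °F → (81 − 32) × 5/9 = 27.22 °C = 300.37 K.
W = η·Q_H = 0.238 × 7700 = 1833 J, so Q_C = Q_H − W = 5867 J.
Entropy balance on the reservoirs: −Q_H/T_H = -15.58 J/K, +Q_C/T_C = 19.53 J/K.
ΔS_univ = −Q_H/T_H + Q_C/T_C = 3.95 J/K (> 0, since η = 0.238 < η_Carnot = 0.392).

ΔS_univ ≈ 3.95 J/K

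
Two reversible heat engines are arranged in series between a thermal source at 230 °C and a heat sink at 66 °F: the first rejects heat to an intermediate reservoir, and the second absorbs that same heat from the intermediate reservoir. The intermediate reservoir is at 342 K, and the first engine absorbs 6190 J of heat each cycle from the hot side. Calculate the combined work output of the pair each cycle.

T_H = 230 °C → 230 + 273.15 = 503.15 K.
T_C = 66 °F → (66 − 32) × 5/9 = 18.89 °C = 292.04 K.
Two reversible stages in series are equivalent to a single Carnot engine between T_H and T_C, so η_total = 1 − T_C/T_H = 1 − 292.04/503.15 = 0.4196.
W_total = η_total · Q_H = 0.4196 × 6190 = 2597 J.

W_total ≈ 2597 J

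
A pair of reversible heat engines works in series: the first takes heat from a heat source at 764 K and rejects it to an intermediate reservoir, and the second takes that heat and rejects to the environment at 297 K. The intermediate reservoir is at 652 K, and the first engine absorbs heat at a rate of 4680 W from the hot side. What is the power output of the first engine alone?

First-stage efficiency η₁ = 1 − T_m/T_H = 1 − 652.00/764.00 = 0.1466.
W₁ = η₁·Q_H = 0.1466 × 4680 = 686 W.

Ẇ₁ ≈ 686 W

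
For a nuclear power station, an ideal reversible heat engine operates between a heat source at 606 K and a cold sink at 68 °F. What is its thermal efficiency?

T_C = 68 °F → (68 − 32) × 5/9 = 20.00 °C = 293.15 K.
For a reversible engine, η = 1 − T_C/T_H = 1 − 293.15/606.00 = 0.5163.

η ≈ 0.5163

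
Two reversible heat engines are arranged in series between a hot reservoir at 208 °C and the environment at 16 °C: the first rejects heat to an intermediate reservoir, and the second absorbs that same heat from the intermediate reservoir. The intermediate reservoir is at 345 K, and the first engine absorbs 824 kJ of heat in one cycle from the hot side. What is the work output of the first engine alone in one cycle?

W₁ ≈ 233 kJ

T_H = 208 °C → 208 + 273.15 = 481.15 K.
T_C = 16 °C → 16 + 273.15 = 289.15 K.
First-stage efficiency η₁ = 1 − T_m/T_H = 1 − 345.00/481.15 = 0.2830.
W₁ = η₁·Q_H = 0.2830 × 824 = 233 kJ.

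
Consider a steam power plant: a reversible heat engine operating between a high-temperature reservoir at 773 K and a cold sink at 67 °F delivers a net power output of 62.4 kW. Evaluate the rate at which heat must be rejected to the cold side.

T_C = 67 °F → (67 − 32) × 5/9 = 19.44 °C = 292.59 K.
η_rev = 1 − T_C/T_H = 1 − 292.59/773.00 = 0.6215.
Since Q_C/Q_H = T_C/T_H and Q_H = W/η, Q_C = W·T_C/(T_H − T_C) = 62.4 × 292.59/480.41 = 38.0 kW.

Q̇_C ≈ 38.0 kW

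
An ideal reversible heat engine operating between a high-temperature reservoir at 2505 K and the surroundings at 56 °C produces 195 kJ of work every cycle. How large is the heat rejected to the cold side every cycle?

Q_C ≈ 29.5 kJ

T_C = 56 °C → 56 + 273.15 = 329.15 K.
η_rev = 1 − T_C/T_H = 1 − 329.15/2505.00 = 0.8686.
Since Q_C/Q_H = T_C/T_H and Q_H = W/η, Q_C = W·T_C/(T_H − T_C) = 195 × 329.15/2175.85 = 29.5 kJ.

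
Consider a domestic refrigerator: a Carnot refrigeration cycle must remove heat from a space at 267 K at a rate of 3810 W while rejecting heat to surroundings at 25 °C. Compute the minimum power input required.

T_H = 25 °C → 25 + 273.15 = 298.15 K.
The reversible coefficient of performance is COP_R = T_C/(T_H − T_C) = 267.00/31.15 = 8.5714.
W = Q_C/COP_R = 3810/8.5714 = 444 W.

Ẇ_in ≈ 444 W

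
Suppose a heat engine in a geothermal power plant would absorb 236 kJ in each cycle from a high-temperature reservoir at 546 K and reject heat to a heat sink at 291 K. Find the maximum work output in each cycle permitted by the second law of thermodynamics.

The second-law ceiling is the Carnot efficiency, η_max = 1 − T_C/T_H = 1 − 291.00/546.00 = 0.4670.
W_max = η_max · Q_H = 0.4670 × 236 = 110 kJ.

W_max ≈ 110 kJ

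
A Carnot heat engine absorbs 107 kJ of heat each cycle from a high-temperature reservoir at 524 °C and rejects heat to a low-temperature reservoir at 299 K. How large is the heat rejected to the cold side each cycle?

Q_C ≈ 40.13 kJ

T_H = 524 °C → 524 + 273.15 = 797.15 K.
For a reversible engine, η = 1 − T_C/T_H = 1 − 299.00/797.15 = 0.6249.
For a reversible cycle Q_C/Q_H = T_C/T_H, so Q_C = 107 × 299.00/797.15 = 40.13 kJ.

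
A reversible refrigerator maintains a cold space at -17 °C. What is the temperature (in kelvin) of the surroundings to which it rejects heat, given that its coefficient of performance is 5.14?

T_C = -17 °C → -17 + 273.15 = 256.15 K.
COP_R = T_C/(T_H − T_C) ⇒ T_H = T_C·(1 + 1/COP_R) = 256.15 × (1 + 1/5.14) = 306 K.

T_H ≈ 306 K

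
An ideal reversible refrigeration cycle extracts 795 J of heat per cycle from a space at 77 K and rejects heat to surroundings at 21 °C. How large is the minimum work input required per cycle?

W_in ≈ 2242 J

T_H = 21 °C → 21 + 273.15 = 294.15 K.
For a reversible refrigerator, COP_R = T_C/(T_H − T_C) = 77.00/217.15 = 0.3546.
W = Q_C/COP_R = 795/0.3546 = 2242 J.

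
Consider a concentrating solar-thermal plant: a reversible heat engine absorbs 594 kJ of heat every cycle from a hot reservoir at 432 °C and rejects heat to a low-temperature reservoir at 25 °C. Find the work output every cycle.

T_H = 432 °C → 432 + 273.15 = 705.15 K.
T_C = 25 °C → 25 + 273.15 = 298.15 K.
η_rev = 1 − T_C/T_H = 1 − 298.15/705.15 = 0.5772.
W = η·Q_H = 0.5772 × 594 = 343 kJ.

W ≈ 343 kJ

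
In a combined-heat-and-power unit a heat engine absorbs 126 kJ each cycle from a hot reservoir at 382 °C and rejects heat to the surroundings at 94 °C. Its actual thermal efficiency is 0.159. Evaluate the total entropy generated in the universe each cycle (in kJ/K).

T_H = 382 °C → 382 + 273.15 = 655.15 K.
T_C = 94 °C → 94 + 273.15 = 367.15 K.
W = η·Q_H = 0.159 × 126 = 20.03 kJ, so Q_C = Q_H − W = 106.0 kJ.
Reservoir entropy changes: ΔS_H = −Q_H/T_H = −126/655.15 = -0.1923 kJ/K and ΔS_C = +Q_C/T_C = 106.0/367.15 = 0.2886 kJ/K.
ΔS_univ = −Q_H/T_H + Q_C/T_C = 0.0963 kJ/K (> 0, since η = 0.159 < η_Carnot = 0.440).

ΔS_univ ≈ 0.0963 kJ/K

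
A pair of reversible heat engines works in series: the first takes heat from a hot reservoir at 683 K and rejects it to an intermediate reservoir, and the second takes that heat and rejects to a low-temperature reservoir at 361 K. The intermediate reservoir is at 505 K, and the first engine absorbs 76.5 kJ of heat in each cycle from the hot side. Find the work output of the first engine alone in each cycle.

W₁ ≈ 19.9 kJ

First-stage efficiency η₁ = 1 − T_m/T_H = 1 − 505.00/683.00 = 0.2606.
W₁ = η₁·Q_H = 0.2606 × 76.5 = 19.9 kJ.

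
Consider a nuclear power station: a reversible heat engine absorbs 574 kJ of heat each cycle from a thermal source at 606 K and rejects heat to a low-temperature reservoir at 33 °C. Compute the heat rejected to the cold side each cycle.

Q_C ≈ 290 kJ

T_C = 33 °C → 33 + 273.15 = 306.15 K.
Since the cycle is reversible, η = 1 − T_C/T_H = 1 − 306.15/606.00 = 0.4948.
For a reversible cycle Q_C/Q_H = T_C/T_H, so Q_C = 574 × 306.15/606.00 = 290 kJ.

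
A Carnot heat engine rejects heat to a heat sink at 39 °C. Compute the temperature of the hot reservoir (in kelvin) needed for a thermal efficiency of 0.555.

T_C = 39 °C → 39 + 273.15 = 312.15 K.
From η = 1 − T_C/T_H, solving for T_H gives T_H = T_C/(1 − η) = 312.15/(1 − 0.555) = 701.5 K.

T_H ≈ 701.5 K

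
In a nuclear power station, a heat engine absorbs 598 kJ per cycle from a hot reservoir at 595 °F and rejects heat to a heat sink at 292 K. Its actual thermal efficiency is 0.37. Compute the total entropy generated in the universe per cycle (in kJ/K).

T_H = 595 °F → (595 − 32) × 5/9 = 312.78 °C = 585.93 K.
W = η·Q_H = 0.37 × 598 = 221.3 kJ, so Q_C = Q_H − W = 376.7 kJ.
The hot reservoir loses entropy Q_H/T_H = 598/585.93 = 1.021 kJ/K; the cold reservoir gains Q_C/T_C = 376.7/292.00 = 1.290 kJ/K.
ΔS_univ = −Q_H/T_H + Q_C/T_C = 0.270 kJ/K (> 0, since η = 0.37 < η_Carnot = 0.502).

ΔS_univ ≈ 0.270 kJ/K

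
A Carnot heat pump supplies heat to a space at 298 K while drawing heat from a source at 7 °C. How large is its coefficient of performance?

COP_HP ≈ 16.69

T_C = 7 °C → 7 + 273.15 = 280.15 K.
COP_HP = T_H/(T_H − T_C) = 298.00/(298.00 − 280.15) = 16.69.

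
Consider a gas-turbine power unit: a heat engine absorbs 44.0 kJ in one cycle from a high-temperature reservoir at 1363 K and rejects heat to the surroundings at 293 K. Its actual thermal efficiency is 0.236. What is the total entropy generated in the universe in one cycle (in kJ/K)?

ΔS_univ ≈ 0.0824 kJ/K

W = η·Q_H = 0.236 × 44.0 = 10.38 kJ, so Q_C = Q_H − W = 33.62 kJ.
Reservoir entropy changes: ΔS_H = −Q_H/T_H = −44.0/1363.00 = -0.03228 kJ/K and ΔS_C = +Q_C/T_C = 33.62/293.00 = 0.1147 kJ/K.
ΔS_univ = −Q_H/T_H + Q_C/T_C = 0.0824 kJ/K (> 0, since η = 0.236 < η_Carnot = 0.785).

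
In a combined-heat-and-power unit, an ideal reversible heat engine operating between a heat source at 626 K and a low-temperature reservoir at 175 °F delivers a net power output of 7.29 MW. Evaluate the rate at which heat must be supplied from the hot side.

T_C = 175 °F → (175 − 32) × 5/9 = 79.44 °C = 352.59 K.
The Carnot efficiency is η = 1 − T_C/T_H = 1 − 352.59/626.00 = 0.4368.
Q_H = W/η = 7.29/0.4368 = 16.7 MW.

Q̇_H ≈ 16.7 MW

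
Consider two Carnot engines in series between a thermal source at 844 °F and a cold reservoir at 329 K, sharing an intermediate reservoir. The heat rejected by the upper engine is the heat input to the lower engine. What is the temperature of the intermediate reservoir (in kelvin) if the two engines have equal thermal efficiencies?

T_m ≈ 488 K

T_H = 844 °F → (844 − 32) × 5/9 = 451.11 °C = 724.26 K.
Equal efficiencies require 1 − T_m/T_H = 1 − T_C/T_m, i.e. T_m/T_H = T_C/T_m, so T_m = √(T_H·T_C) = √(724.26 × 329.00) = 488 K.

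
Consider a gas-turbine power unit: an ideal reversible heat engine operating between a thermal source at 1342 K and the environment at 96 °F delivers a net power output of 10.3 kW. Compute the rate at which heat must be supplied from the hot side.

Q̇_H ≈ 13.38 kW

T_C = 96 °F → (96 − 32) × 5/9 = 35.56 °C = 308.71 K.
For a reversible engine, η = 1 − T_C/T_H = 1 − 308.71/1342.00 = 0.7700.
Q_H = W/η = 10.3/0.7700 = 13.38 kW.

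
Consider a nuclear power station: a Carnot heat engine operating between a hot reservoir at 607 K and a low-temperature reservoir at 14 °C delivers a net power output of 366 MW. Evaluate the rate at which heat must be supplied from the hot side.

T_C = 14 °C → 14 + 273.15 = 287.15 K.
Since the cycle is reversible, η = 1 − T_C/T_H = 1 − 287.15/607.00 = 0.5269.
Q_H = W/η = 366/0.5269 = 695 MW.

Q̇_H ≈ 695 MW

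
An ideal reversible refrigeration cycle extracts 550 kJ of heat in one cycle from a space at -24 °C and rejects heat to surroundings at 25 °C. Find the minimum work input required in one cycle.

W_in ≈ 108 kJ

T_H = 25 °C → 25 + 273.15 = 298.15 K.
T_C = -24 °C → -24 + 273.15 = 249.15 K.
Carnot COP: COP_R = T_C/(T_H − T_C) = 249.15/49.00 = 5.0847.
W = Q_C/COP_R = 550/5.0847 = 108 kJ.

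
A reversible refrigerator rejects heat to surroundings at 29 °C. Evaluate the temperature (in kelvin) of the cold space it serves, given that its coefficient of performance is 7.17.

T_C ≈ 265.2 K

T_H = 29 °C → 29 + 273.15 = 302.15 K.
COP_R = T_C/(T_H − T_C) ⇒ T_C = T_H·COP_R/(1 + COP_R) = 302.15 × 7.17/(1 + 7.17) = 265.2 K.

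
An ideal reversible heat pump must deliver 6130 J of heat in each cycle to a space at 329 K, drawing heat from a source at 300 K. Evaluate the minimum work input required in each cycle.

Reversible heating COP: COP_HP = T_H/(T_H − T_C) = 329.00/29.00 = 11.3448.
W = Q_H/COP_HP = 6130/11.3448 = 540 J.

W_in ≈ 540 J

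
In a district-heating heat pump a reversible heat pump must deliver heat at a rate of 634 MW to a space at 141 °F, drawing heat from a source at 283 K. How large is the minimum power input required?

Ẇ_in ≈ 96.3 MW

T_H = 141 °F → (141 − 32) × 5/9 = 60.56 °C = 333.71 K.
For a reversible heat pump, COP_HP = T_H/(T_H − T_C) = 333.71/50.71 = 6.5812.
W = Q_H/COP_HP = 634/6.5812 = 96.3 MW.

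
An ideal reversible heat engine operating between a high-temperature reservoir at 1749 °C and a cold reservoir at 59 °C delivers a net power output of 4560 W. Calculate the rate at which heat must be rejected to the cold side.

Q̇_C ≈ 896 W

T_H = 1749 °C → 1749 + 273.15 = 2022.15 K.
T_C = 59 °C → 59 + 273.15 = 332.15 K.
η_rev = 1 − T_C/T_H = 1 − 332.15/2022.15 = 0.8357.
Since Q_C/Q_H = T_C/T_H and Q_H = W/η, Q_C = W·T_C/(T_H − T_C) = 4560 × 332.15/1690.00 = 896 W.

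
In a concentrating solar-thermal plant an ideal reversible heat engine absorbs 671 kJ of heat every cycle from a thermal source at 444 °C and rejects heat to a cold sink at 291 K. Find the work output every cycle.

T_H = 444 °C → 444 + 273.15 = 717.15 K.
η_rev = 1 − T_C/T_H = 1 − 291.00/717.15 = 0.5942.
W = η·Q_H = 0.5942 × 671 = 399 kJ.

W ≈ 399 kJ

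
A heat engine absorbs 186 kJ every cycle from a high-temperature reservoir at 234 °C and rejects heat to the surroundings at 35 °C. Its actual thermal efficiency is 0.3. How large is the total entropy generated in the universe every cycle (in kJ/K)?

T_H = 234 °C → 234 + 273.15 = 507.15 K.
T_C = 35 °C → 35 + 273.15 = 308.15 K.
W = η·Q_H = 0.3 × 186 = 55.80 kJ, so Q_C = Q_H − W = 130.2 kJ.
Reservoir entropy changes: ΔS_H = −Q_H/T_H = −186/507.15 = -0.3668 kJ/K and ΔS_C = +Q_C/T_C = 130.2/308.15 = 0.4225 kJ/K.
ΔS_univ = −Q_H/T_H + Q_C/T_C = 0.0558 kJ/K (> 0, since η = 0.3 < η_Carnot = 0.392).

ΔS_univ ≈ 0.0558 kJ/K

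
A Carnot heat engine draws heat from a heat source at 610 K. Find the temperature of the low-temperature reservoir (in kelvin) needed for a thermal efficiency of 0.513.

T_C ≈ 297 K

From η = 1 − T_C/T_H, T_C = T_H·(1 − η) = 610.00 × (1 − 0.513) = 297 K.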